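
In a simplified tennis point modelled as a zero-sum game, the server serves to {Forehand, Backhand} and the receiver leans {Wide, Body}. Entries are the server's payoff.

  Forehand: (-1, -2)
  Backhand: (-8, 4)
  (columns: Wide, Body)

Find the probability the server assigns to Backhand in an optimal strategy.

Row minima: Forehand → -2, Backhand → -8; maximin = -2.
Column maxima: Wide → -1, Body → 4; minimax = -1.
-2 ≠ -1, so there is no saddle point; optimal play is mixed.
Let the server play Forehand with probability p. Expected payoff against Wide: (-1)p + (-8)(1−p) = 7p − 8; against Body: (-2)p + 4(1−p) = −6p + 4.
Setting these equal: 7p − 8 = −6p + 4 ⇒ 13p = 12 ⇒ p = 12/13, and the value is (7)·(12/13) − 8 = -20/13.
For the receiver: with q = P(Wide), equating Forehand's and Backhand's payoffs gives q − 2 = −12q + 4 ⇒ q = 6/13.

1/13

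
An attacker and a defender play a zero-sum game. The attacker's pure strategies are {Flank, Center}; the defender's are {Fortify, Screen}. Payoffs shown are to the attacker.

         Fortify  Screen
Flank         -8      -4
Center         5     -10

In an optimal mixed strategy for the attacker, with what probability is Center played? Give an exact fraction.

Row minima: Flank → -8, Center → -10; maximin = -8.
Column maxima: Fortify → 5, Screen → -4; minimax = -4.
-8 ≠ -4, so there is no saddle point; optimal play is mixed.
Let the attacker play Flank with probability p. Expected payoff against Fortify: (-8)p + 5(1−p) = −13p + 5; against Screen: (-4)p + (-10)(1−p) = 6p − 10.
Setting these equal: −13p + 5 = 6p − 10 ⇒ −19p = -15 ⇒ p = 15/19, and the value is (-13)·(15/19) + 5 = -100/19.
For the defender: with q = P(Fortify), equating Flank's and Center's payoffs gives −4q − 4 = 15q − 10 ⇒ q = 6/19.

4/19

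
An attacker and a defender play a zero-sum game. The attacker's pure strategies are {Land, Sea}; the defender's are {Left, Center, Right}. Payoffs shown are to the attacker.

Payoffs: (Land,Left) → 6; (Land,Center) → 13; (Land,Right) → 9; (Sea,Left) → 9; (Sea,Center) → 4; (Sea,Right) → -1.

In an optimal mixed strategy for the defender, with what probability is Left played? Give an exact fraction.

Row minima: Land → 6, Sea → -1; maximin = 6.
Column maxima: Left → 9, Center → 13, Right → 9; minimax = 9.
6 ≠ 9, so there is no saddle point; optimal play is mixed.
Center is strictly dominated by Right (it gives the attacker strictly more in every row), so the defender never plays it.
On the remaining 2×2 (Land, Sea vs Left, Right):
Let the attacker play Land with probability p. Expected payoff against Left: 6p + 9(1−p) = −3p + 9; against Right: 9p + (-1)(1−p) = 10p − 1.
Setting these equal: −3p + 9 = 10p − 1 ⇒ −13p = -10 ⇒ p = 10/13, and the value is (-3)·(10/13) + 9 = 87/13.
For the defender: with q = P(Left), equating Land's and Sea's payoffs gives −3q + 9 = 10q − 1 ⇒ q = 10/13.

10/13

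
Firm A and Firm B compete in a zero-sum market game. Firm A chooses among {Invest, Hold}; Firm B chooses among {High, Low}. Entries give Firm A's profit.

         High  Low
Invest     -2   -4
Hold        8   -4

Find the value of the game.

Row minima: Invest → -4, Hold → -4; maximin = -4.
Column maxima: High → 8, Low → -4; minimax = -4.
Since maximin = minimax = -4, there is a saddle point and the value is -4.

-4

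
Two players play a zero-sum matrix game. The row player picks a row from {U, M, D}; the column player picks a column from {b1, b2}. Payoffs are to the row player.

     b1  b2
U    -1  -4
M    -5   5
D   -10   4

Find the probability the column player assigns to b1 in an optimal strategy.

9/13

Row minima: U → -4, M → -5, D → -10; maximin = -4.
Column maxima: b1 → -1, b2 → 5; minimax = -1.
-4 ≠ -1, so there is no saddle point; optimal play is mixed.
D is strictly dominated by M, so the row player never plays it.
On the remaining 2×2 (U, M vs b1, b2):
Let the row player play U with probability p. Expected payoff against b1: (-1)p + (-5)(1−p) = 4p − 5; against b2: (-4)p + 5(1−p) = −9p + 5.
Setting these equal: 4p − 5 = −9p + 5 ⇒ 13p = 10 ⇒ p = 10/13, and the value is (4)·(10/13) − 5 = -25/13.
For the column player: with q = P(b1), equating U's and M's payoffs gives 3q − 4 = −10q + 5 ⇒ q = 9/13.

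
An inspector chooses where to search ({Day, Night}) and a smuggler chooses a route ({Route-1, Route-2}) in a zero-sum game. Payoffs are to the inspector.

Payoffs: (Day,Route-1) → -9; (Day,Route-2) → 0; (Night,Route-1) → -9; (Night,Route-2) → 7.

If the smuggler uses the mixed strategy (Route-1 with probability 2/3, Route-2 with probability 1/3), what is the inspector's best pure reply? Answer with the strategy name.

Night

Expected payoff of Day: (2/3)·(-9) + (1/3)·0 = -6.
Expected payoff of Night: (2/3)·(-9) + (1/3)·7 = -11/3.
The largest is -11/3, so the inspector's best response is Night.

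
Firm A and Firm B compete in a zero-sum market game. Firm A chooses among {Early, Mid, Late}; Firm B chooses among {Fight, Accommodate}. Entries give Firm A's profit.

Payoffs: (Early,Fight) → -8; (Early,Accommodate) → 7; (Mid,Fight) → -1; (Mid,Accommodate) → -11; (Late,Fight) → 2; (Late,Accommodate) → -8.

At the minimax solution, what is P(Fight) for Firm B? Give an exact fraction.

Row minima: Early → -8, Mid → -11, Late → -8; maximin = -8.
Column maxima: Fight → 2, Accommodate → 7; minimax = 2.
-8 ≠ 2, so there is no saddle point; optimal play is mixed.
Mid is strictly dominated by Late, so Firm A never plays it.
On the remaining 2×2 (Early, Late vs Fight, Accommodate):
Let Firm A play Early with probability p. Expected payoff against Fight: (-8)p + 2(1−p) = −10p + 2; against Accommodate: 7p + (-8)(1−p) = 15p − 8.
Setting these equal: −10p + 2 = 15p − 8 ⇒ −25p = -10 ⇒ p = 2/5, and the value is (-10)·(2/5) + 2 = -2.
For Firm B: with q = P(Fight), equating Early's and Late's payoffs gives −15q + 7 = 10q − 8 ⇒ q = 3/5.

3/5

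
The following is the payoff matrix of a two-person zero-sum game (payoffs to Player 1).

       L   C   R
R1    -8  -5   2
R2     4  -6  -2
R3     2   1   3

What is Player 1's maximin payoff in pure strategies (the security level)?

1

Row minima: R1 → -8, R2 → -6, R3 → 1.
The best of these is 1.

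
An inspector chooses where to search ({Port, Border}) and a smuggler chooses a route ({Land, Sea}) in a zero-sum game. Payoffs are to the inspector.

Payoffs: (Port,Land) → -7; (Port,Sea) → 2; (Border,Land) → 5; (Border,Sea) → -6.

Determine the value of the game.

Row minima: Port → -7, Border → -6; maximin = -6.
Column maxima: Land → 5, Sea → 2; minimax = 2.
-6 ≠ 2, so there is no saddle point; optimal play is mixed.
Let the inspector play Port with probability p. Expected payoff against Land: (-7)p + 5(1−p) = −12p + 5; against Sea: 2p + (-6)(1−p) = 8p − 6.
Setting these equal: −12p + 5 = 8p − 6 ⇒ −20p = -11 ⇒ p = 11/20, and the value is (-12)·(11/20) + 5 = -8/5.
For the smuggler: with q = P(Land), equating Port's and Border's payoffs gives −9q + 2 = 11q − 6 ⇒ q = 2/5.

-8/5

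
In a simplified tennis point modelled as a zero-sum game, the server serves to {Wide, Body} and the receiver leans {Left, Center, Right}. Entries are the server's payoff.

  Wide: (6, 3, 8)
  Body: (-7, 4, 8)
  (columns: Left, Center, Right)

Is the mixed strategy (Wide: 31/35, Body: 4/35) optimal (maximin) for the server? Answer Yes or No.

No

Against Left this mix gives (31/35)·6 + (4/35)·(-7) = 158/35.
Against Center this mix gives (31/35)·3 + (4/35)·4 = 109/35.
Against Right this mix gives (31/35)·8 + (4/35)·8 = 8.
The receiver will play Center, holding the server to 109/35. Shifting weight toward the row that does better against Center would raise this floor (the equalizing mix achieves 45/14 against both Center and Left), so the proposed strategy is not optimal.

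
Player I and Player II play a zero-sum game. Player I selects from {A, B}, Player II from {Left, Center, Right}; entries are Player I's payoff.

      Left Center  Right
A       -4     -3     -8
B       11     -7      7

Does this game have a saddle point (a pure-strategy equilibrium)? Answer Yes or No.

No

Row minima: A → -8, B → -7; maximin = -7.
Column maxima: Left → 11, Center → -3, Right → 7; minimax = -3.
-7 ≠ -3, so no pure-strategy equilibrium exists.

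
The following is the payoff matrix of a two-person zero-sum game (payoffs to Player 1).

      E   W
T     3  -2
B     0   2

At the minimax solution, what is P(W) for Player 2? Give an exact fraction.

3/7

Row minima: T → -2, B → 0; maximin = 0.
Column maxima: E → 3, W → 2; minimax = 2.
0 ≠ 2, so there is no saddle point; optimal play is mixed.
Let Player 1 play T with probability p. Expected payoff against E: 3p + 0(1−p) = 3p; against W: (-2)p + 2(1−p) = −4p + 2.
Setting these equal: 3p = −4p + 2 ⇒ 7p = 2 ⇒ p = 2/7, and the value is (3)·(2/7) = 6/7.
For Player 2: with q = P(E), equating T's and B's payoffs gives 5q − 2 = −2q + 2 ⇒ q = 4/7.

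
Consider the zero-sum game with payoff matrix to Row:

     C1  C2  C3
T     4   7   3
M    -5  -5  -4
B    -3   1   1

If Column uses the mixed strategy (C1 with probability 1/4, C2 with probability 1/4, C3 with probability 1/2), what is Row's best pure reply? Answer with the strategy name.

T

Expected payoff of T: (1/4)·4 + (1/4)·7 + (1/2)·3 = 17/4.
Expected payoff of M: (1/4)·(-5) + (1/4)·(-5) + (1/2)·(-4) = -9/2.
Expected payoff of B: (1/4)·(-3) + (1/4)·1 + (1/2)·1 = 0.
The largest is 17/4, so Row's best response is T.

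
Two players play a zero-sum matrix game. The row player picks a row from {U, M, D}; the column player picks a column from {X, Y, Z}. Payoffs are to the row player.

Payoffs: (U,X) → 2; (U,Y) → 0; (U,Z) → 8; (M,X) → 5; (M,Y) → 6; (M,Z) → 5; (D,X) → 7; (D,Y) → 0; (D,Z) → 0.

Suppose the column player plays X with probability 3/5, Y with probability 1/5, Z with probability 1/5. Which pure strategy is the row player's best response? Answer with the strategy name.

M

Expected payoff of U: (3/5)·2 + (1/5)·0 + (1/5)·8 = 14/5.
Expected payoff of M: (3/5)·5 + (1/5)·6 + (1/5)·5 = 26/5.
Expected payoff of D: (3/5)·7 + (1/5)·0 + (1/5)·0 = 21/5.
The largest is 26/5, so the row player's best response is M.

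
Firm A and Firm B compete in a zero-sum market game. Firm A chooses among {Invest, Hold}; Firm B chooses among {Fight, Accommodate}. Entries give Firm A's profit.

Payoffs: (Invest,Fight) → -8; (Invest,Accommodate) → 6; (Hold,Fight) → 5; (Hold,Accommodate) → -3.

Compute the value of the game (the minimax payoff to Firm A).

3/11

Row minima: Invest → -8, Hold → -3; maximin = -3.
Column maxima: Fight → 5, Accommodate → 6; minimax = 5.
-3 ≠ 5, so there is no saddle point; optimal play is mixed.
Let Firm A play Invest with probability p. Expected payoff against Fight: (-8)p + 5(1−p) = −13p + 5; against Accommodate: 6p + (-3)(1−p) = 9p − 3.
Setting these equal: −13p + 5 = 9p − 3 ⇒ −22p = -8 ⇒ p = 4/11, and the value is (-13)·(4/11) + 5 = 3/11.
For Firm B: with q = P(Fight), equating Invest's and Hold's payoffs gives −14q + 6 = 8q − 3 ⇒ q = 9/22.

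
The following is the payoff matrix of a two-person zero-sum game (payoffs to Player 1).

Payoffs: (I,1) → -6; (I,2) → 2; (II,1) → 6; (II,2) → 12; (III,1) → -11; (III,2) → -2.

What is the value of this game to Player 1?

6

Row minima: I → -6, II → 6, III → -11; maximin = 6.
Column maxima: 1 → 6, 2 → 12; minimax = 6.
Since maximin = minimax = 6, there is a saddle point and the value is 6.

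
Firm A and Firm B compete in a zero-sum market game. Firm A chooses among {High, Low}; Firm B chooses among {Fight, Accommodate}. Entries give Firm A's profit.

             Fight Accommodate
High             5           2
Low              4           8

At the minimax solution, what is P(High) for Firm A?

Row minima: High → 2, Low → 4; maximin = 4.
Column maxima: Fight → 5, Accommodate → 8; minimax = 5.
4 ≠ 5, so there is no saddle point; optimal play is mixed.
Let Firm A play High with probability p. Expected payoff against Fight: 5p + 4(1−p) = p + 4; against Accommodate: 2p + 8(1−p) = −6p + 8.
Setting these equal: p + 4 = −6p + 8 ⇒ 7p = 4 ⇒ p = 4/7, and the value is (1)·(4/7) + 4 = 32/7.
For Firm B: with q = P(Fight), equating High's and Low's payoffs gives 3q + 2 = −4q + 8 ⇒ q = 6/7.

4/7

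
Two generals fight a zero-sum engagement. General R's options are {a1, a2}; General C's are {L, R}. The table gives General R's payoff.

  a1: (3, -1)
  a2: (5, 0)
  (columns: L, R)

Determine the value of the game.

0

Row minima: a1 → -1, a2 → 0; maximin = 0.
Column maxima: L → 5, R → 0; minimax = 0.
Since maximin = minimax = 0, there is a saddle point and the value is 0.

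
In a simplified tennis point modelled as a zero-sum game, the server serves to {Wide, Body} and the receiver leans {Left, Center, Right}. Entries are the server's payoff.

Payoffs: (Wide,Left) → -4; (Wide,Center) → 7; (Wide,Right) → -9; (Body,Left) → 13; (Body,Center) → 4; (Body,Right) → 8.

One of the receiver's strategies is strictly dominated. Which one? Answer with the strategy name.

Left

Right holds the server's payoff strictly below Left in every row: -9 < -4, 8 < 13.
So Left is strictly dominated for the receiver.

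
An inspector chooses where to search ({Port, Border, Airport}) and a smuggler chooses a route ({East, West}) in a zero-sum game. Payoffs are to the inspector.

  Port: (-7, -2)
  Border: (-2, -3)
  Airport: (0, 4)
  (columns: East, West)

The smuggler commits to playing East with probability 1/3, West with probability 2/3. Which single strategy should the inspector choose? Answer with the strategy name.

Expected payoff of Port: (1/3)·(-7) + (2/3)·(-2) = -11/3.
Expected payoff of Border: (1/3)·(-2) + (2/3)·(-3) = -8/3.
Expected payoff of Airport: (1/3)·0 + (2/3)·4 = 8/3.
The largest is 8/3, so the inspector's best response is Airport.

Airport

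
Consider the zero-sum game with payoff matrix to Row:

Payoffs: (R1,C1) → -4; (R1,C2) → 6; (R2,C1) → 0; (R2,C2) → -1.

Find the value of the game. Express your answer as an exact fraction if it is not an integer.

-4/11

Row minima: R1 → -4, R2 → -1; maximin = -1.
Column maxima: C1 → 0, C2 → 6; minimax = 0.
-1 ≠ 0, so there is no saddle point; optimal play is mixed.
Let Row play R1 with probability p. Expected payoff against C1: (-4)p + 0(1−p) = −4p; against C2: 6p + (-1)(1−p) = 7p − 1.
Setting these equal: −4p = 7p − 1 ⇒ −11p = -1 ⇒ p = 1/11, and the value is (-4)·(1/11) = -4/11.
For Column: with q = P(C1), equating R1's and R2's payoffs gives −10q + 6 = q − 1 ⇒ q = 7/11.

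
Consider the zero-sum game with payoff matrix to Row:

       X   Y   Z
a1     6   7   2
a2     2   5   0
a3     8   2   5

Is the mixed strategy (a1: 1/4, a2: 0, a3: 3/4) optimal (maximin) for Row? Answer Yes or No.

No

Against X this mix gives (1/4)·6 + (3/4)·8 = 15/2.
Against Y this mix gives (1/4)·7 + (3/4)·2 = 13/4.
Against Z this mix gives (1/4)·2 + (3/4)·5 = 17/4.
Column will play Y, holding Row to 13/4. Shifting weight toward the row that does better against Y would raise this floor (the equalizing mix achieves 31/8 against both Y and Z), so the proposed strategy is not optimal.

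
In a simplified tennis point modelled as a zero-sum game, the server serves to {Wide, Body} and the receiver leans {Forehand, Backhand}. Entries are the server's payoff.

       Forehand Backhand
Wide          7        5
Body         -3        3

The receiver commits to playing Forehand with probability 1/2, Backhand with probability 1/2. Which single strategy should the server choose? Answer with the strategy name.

Expected payoff of Wide: (1/2)·7 + (1/2)·5 = 6.
Expected payoff of Body: (1/2)·(-3) + (1/2)·3 = 0.
The largest is 6, so the server's best response is Wide.

Wide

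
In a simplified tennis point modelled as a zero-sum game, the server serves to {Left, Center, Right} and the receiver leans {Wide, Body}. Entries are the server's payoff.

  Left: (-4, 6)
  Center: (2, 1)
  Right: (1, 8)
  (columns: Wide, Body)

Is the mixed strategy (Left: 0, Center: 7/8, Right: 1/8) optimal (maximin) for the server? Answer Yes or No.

Yes

Against Wide this mix gives (7/8)·2 + (1/8)·1 = 15/8.
Against Body this mix gives (7/8)·1 + (1/8)·8 = 15/8.
All of the receiver's active replies (Wide, Body) yield 15/8, and no column does worse for the server. The mix makes the receiver indifferent and guarantees 15/8, so it is optimal.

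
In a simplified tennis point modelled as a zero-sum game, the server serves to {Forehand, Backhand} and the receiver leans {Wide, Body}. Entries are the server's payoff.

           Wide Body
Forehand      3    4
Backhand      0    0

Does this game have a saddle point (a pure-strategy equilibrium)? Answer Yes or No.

Yes

Row minima: Forehand → 3, Backhand → 0; maximin = 3.
Column maxima: Wide → 3, Body → 4; minimax = 3.
maximin = minimax = 3, so a saddle point exists.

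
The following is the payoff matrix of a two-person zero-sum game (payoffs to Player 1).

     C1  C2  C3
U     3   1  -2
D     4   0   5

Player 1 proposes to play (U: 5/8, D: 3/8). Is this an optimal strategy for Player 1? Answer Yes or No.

Yes

Against C1 this mix gives (5/8)·3 + (3/8)·4 = 27/8.
Against C2 this mix gives (5/8)·1 + (3/8)·0 = 5/8.
Against C3 this mix gives (5/8)·(-2) + (3/8)·5 = 5/8.
All of Player 2's active replies (C2, C3) yield 5/8, and no column does worse for Player 1. The mix makes Player 2 indifferent and guarantees 5/8, so it is optimal.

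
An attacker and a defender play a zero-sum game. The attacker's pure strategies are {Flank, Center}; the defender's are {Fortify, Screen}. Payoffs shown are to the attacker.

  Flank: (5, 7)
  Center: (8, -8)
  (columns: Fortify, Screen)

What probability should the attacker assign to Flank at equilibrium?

8/9

Row minima: Flank → 5, Center → -8; maximin = 5.
Column maxima: Fortify → 8, Screen → 7; minimax = 7.
5 ≠ 7, so there is no saddle point; optimal play is mixed.
Let the attacker play Flank with probability p. Expected payoff against Fortify: 5p + 8(1−p) = −3p + 8; against Screen: 7p + (-8)(1−p) = 15p − 8.
Setting these equal: −3p + 8 = 15p − 8 ⇒ −18p = -16 ⇒ p = 8/9, and the value is (-3)·(8/9) + 8 = 16/3.
For the defender: with q = P(Fortify), equating Flank's and Center's payoffs gives −2q + 7 = 16q − 8 ⇒ q = 5/6.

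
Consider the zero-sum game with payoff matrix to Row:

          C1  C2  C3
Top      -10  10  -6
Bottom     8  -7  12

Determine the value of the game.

Row minima: Top → -10, Bottom → -7; maximin = -7.
Column maxima: C1 → 8, C2 → 10, C3 → 12; minimax = 8.
-7 ≠ 8, so there is no saddle point; optimal play is mixed.
C3 is strictly dominated by C1 (it gives Row strictly more in every row), so Column never plays it.
On the remaining 2×2 (Top, Bottom vs C1, C2):
Let Row play Top with probability p. Expected payoff against C1: (-10)p + 8(1−p) = −18p + 8; against C2: 10p + (-7)(1−p) = 17p − 7.
Setting these equal: −18p + 8 = 17p − 7 ⇒ −35p = -15 ⇒ p = 3/7, and the value is (-18)·(3/7) + 8 = 2/7.
For Column: with q = P(C1), equating Top's and Bottom's payoffs gives −20q + 10 = 15q − 7 ⇒ q = 17/35.

2/7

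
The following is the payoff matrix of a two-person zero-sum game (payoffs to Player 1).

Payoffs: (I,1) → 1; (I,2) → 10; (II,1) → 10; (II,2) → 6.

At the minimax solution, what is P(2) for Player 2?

Row minima: I → 1, II → 6; maximin = 6.
Column maxima: 1 → 10, 2 → 10; minimax = 10.
6 ≠ 10, so there is no saddle point; optimal play is mixed.
Let Player 1 play I with probability p. Expected payoff against 1: 1p + 10(1−p) = −9p + 10; against 2: 10p + 6(1−p) = 4p + 6.
Setting these equal: −9p + 10 = 4p + 6 ⇒ −13p = -4 ⇒ p = 4/13, and the value is (-9)·(4/13) + 10 = 94/13.
For Player 2: with q = P(1), equating I's and II's payoffs gives −9q + 10 = 4q + 6 ⇒ q = 4/13.

9/13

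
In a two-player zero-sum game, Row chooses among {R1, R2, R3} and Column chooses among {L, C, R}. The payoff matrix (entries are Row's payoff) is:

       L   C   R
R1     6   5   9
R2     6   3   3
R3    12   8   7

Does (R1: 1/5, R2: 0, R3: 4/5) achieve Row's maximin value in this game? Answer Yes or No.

Against L this mix gives (1/5)·6 + (4/5)·12 = 54/5.
Against C this mix gives (1/5)·5 + (4/5)·8 = 37/5.
Against R this mix gives (1/5)·9 + (4/5)·7 = 37/5.
All of Column's active replies (C, R) yield 37/5, and no column does worse for Row. The mix makes Column indifferent and guarantees 37/5, so it is optimal.

Yes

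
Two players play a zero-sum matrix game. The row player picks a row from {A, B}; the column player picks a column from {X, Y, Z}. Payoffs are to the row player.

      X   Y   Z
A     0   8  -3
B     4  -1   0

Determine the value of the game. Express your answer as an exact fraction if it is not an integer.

-1/4

Row minima: A → -3, B → -1; maximin = -1.
Column maxima: X → 4, Y → 8, Z → 0; minimax = 0.
-1 ≠ 0, so there is no saddle point; optimal play is mixed.
X is strictly dominated by Z (it gives the row player strictly more in every row), so the column player never plays it.
On the remaining 2×2 (A, B vs Y, Z):
Let the row player play A with probability p. Expected payoff against Y: 8p + (-1)(1−p) = 9p − 1; against Z: (-3)p + 0(1−p) = −3p.
Setting these equal: 9p − 1 = −3p ⇒ 12p = 1 ⇒ p = 1/12, and the value is (9)·(1/12) − 1 = -1/4.
For the column player: with q = P(Y), equating A's and B's payoffs gives 11q − 3 = −q ⇒ q = 1/4.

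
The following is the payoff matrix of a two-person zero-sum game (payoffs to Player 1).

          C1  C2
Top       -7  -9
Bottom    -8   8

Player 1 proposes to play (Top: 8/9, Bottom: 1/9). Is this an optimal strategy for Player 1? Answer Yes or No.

Yes

Against C1 this mix gives (8/9)·(-7) + (1/9)·(-8) = -64/9.
Against C2 this mix gives (8/9)·(-9) + (1/9)·8 = -64/9.
All of Player 2's active replies (C1, C2) yield -64/9, and no column does worse for Player 1. The mix makes Player 2 indifferent and guarantees -64/9, so it is optimal.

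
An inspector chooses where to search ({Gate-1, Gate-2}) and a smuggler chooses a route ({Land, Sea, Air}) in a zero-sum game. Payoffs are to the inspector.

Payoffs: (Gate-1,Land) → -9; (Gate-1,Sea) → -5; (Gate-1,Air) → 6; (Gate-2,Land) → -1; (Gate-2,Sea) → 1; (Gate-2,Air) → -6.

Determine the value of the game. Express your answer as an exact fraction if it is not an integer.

-3

Row minima: Gate-1 → -9, Gate-2 → -6; maximin = -6.
Column maxima: Land → -1, Sea → 1, Air → 6; minimax = -1.
-6 ≠ -1, so there is no saddle point; optimal play is mixed.
Sea is strictly dominated by Land (it gives the inspector strictly more in every row), so the smuggler never plays it.
On the remaining 2×2 (Gate-1, Gate-2 vs Land, Air):
Let the inspector play Gate-1 with probability p. Expected payoff against Land: (-9)p + (-1)(1−p) = −8p − 1; against Air: 6p + (-6)(1−p) = 12p − 6.
Setting these equal: −8p − 1 = 12p − 6 ⇒ −20p = -5 ⇒ p = 1/4, and the value is (-8)·(1/4) − 1 = -3.
For the smuggler: with q = P(Land), equating Gate-1's and Gate-2's payoffs gives −15q + 6 = 5q − 6 ⇒ q = 3/5.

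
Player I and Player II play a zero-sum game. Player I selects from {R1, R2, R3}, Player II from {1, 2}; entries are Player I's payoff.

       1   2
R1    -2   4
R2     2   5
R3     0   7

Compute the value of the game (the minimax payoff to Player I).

2

Row minima: R1 → -2, R2 → 2, R3 → 0; maximin = 2.
Column maxima: 1 → 2, 2 → 7; minimax = 2.
Since maximin = minimax = 2, there is a saddle point and the value is 2.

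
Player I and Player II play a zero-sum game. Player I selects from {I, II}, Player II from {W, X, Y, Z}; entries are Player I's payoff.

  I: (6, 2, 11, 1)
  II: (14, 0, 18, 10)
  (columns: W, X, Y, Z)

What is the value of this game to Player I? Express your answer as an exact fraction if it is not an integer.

20/11

Row minima: I → 1, II → 0; maximin = 1.
Column maxima: W → 14, X → 2, Y → 18, Z → 10; minimax = 2.
1 ≠ 2, so there is no saddle point; optimal play is mixed.
W is strictly dominated by X (it gives Player I strictly more in every row), so Player II never plays it.
Y is strictly dominated by X (it gives Player I strictly more in every row), so Player II never plays it.
On the remaining 2×2 (I, II vs X, Z):
Let Player I play I with probability p. Expected payoff against X: 2p + 0(1−p) = 2p; against Z: 1p + 10(1−p) = −9p + 10.
Setting these equal: 2p = −9p + 10 ⇒ 11p = 10 ⇒ p = 10/11, and the value is (2)·(10/11) = 20/11.
For Player II: with q = P(X), equating I's and II's payoffs gives q + 1 = −10q + 10 ⇒ q = 9/11.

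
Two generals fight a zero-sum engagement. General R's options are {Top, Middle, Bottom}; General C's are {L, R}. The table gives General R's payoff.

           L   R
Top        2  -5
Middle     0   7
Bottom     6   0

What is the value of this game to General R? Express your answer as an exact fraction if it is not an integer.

42/13

Row minima: Top → -5, Middle → 0, Bottom → 0; maximin = 0.
Column maxima: L → 6, R → 7; minimax = 6.
0 ≠ 6, so there is no saddle point; optimal play is mixed.
Top is strictly dominated by Bottom, so General R never plays it.
On the remaining 2×2 (Middle, Bottom vs L, R):
Let General R play Middle with probability p. Expected payoff against L: 0p + 6(1−p) = −6p + 6; against R: 7p + 0(1−p) = 7p.
Setting these equal: −6p + 6 = 7p ⇒ −13p = -6 ⇒ p = 6/13, and the value is (-6)·(6/13) + 6 = 42/13.
For General C: with q = P(L), equating Middle's and Bottom's payoffs gives −7q + 7 = 6q ⇒ q = 7/13.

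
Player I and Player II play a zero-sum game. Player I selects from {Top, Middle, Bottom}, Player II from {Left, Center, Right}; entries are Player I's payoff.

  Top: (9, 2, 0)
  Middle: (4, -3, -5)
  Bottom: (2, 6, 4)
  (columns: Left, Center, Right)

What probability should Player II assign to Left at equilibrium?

Row minima: Top → 0, Middle → -5, Bottom → 2; maximin = 2.
Column maxima: Left → 9, Center → 6, Right → 4; minimax = 4.
2 ≠ 4, so there is no saddle point; optimal play is mixed.
Middle is strictly dominated by Top, so Player I never plays it.
Center is strictly dominated by Right (it gives Player I strictly more in every row), so Player II never plays it.
On the remaining 2×2 (Top, Bottom vs Left, Right):
Let Player I play Top with probability p. Expected payoff against Left: 9p + 2(1−p) = 7p + 2; against Right: 0p + 4(1−p) = −4p + 4.
Setting these equal: 7p + 2 = −4p + 4 ⇒ 11p = 2 ⇒ p = 2/11, and the value is (7)·(2/11) + 2 = 36/11.
For Player II: with q = P(Left), equating Top's and Bottom's payoffs gives 9q = −2q + 4 ⇒ q = 4/11.

4/11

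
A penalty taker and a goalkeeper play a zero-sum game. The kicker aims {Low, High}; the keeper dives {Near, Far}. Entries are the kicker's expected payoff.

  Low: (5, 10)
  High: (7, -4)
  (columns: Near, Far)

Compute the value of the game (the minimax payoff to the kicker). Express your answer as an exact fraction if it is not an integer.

Row minima: Low → 5, High → -4; maximin = 5.
Column maxima: Near → 7, Far → 10; minimax = 7.
5 ≠ 7, so there is no saddle point; optimal play is mixed.
Let the kicker play Low with probability p. Expected payoff against Near: 5p + 7(1−p) = −2p + 7; against Far: 10p + (-4)(1−p) = 14p − 4.
Setting these equal: −2p + 7 = 14p − 4 ⇒ −16p = -11 ⇒ p = 11/16, and the value is (-2)·(11/16) + 7 = 45/8.
For the keeper: with q = P(Near), equating Low's and High's payoffs gives −5q + 10 = 11q − 4 ⇒ q = 7/8.

45/8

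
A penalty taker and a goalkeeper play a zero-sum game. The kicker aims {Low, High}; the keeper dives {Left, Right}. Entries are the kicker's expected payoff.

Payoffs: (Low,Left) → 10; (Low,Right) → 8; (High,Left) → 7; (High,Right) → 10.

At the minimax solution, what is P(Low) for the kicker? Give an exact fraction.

3/5

Row minima: Low → 8, High → 7; maximin = 8.
Column maxima: Left → 10, Right → 10; minimax = 10.
8 ≠ 10, so there is no saddle point; optimal play is mixed.
Let the kicker play Low with probability p. Expected payoff against Left: 10p + 7(1−p) = 3p + 7; against Right: 8p + 10(1−p) = −2p + 10.
Setting these equal: 3p + 7 = −2p + 10 ⇒ 5p = 3 ⇒ p = 3/5, and the value is (3)·(3/5) + 7 = 44/5.
For the keeper: with q = P(Left), equating Low's and High's payoffs gives 2q + 8 = −3q + 10 ⇒ q = 2/5.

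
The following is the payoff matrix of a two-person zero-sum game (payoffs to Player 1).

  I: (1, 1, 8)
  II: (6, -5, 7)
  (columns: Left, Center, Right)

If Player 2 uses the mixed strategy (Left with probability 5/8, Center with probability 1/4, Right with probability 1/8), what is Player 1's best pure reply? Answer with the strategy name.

II

Expected payoff of I: (5/8)·1 + (1/4)·1 + (1/8)·8 = 15/8.
Expected payoff of II: (5/8)·6 + (1/4)·(-5) + (1/8)·7 = 27/8.
The largest is 27/8, so Player 1's best response is II.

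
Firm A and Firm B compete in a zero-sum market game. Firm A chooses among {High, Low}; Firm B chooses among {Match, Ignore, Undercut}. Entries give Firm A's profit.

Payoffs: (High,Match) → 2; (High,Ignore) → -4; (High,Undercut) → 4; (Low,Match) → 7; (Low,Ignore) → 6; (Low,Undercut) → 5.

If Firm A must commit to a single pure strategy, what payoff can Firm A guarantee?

Row minima: High → -4, Low → 5.
The best of these is 5.

5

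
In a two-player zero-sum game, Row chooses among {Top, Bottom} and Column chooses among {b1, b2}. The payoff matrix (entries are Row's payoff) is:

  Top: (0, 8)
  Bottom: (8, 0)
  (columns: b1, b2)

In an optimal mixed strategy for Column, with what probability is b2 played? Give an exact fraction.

1/2

Row minima: Top → 0, Bottom → 0; maximin = 0.
Column maxima: b1 → 8, b2 → 8; minimax = 8.
0 ≠ 8, so there is no saddle point; optimal play is mixed.
Let Row play Top with probability p. Expected payoff against b1: 0p + 8(1−p) = −8p + 8; against b2: 8p + 0(1−p) = 8p.
Setting these equal: −8p + 8 = 8p ⇒ −16p = -8 ⇒ p = 1/2, and the value is (-8)·(1/2) + 8 = 4.
For Column: with q = P(b1), equating Top's and Bottom's payoffs gives −8q + 8 = 8q ⇒ q = 1/2.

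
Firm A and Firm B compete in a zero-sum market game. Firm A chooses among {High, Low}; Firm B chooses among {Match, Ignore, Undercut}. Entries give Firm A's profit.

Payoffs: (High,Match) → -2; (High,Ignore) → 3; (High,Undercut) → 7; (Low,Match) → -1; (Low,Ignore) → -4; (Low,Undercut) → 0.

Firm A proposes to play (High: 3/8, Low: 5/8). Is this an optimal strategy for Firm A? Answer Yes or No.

Against Match this mix gives (3/8)·(-2) + (5/8)·(-1) = -11/8.
Against Ignore this mix gives (3/8)·3 + (5/8)·(-4) = -11/8.
Against Undercut this mix gives (3/8)·7 + (5/8)·0 = 21/8.
All of Firm B's active replies (Match, Ignore) yield -11/8, and no column does worse for Firm A. The mix makes Firm B indifferent and guarantees -11/8, so it is optimal.

Yes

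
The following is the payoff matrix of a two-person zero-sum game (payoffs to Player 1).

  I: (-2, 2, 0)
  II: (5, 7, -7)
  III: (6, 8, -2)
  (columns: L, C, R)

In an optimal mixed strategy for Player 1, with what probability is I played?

4/5

Row minima: I → -2, II → -7, III → -2; maximin = -2.
Column maxima: L → 6, C → 8, R → 0; minimax = 0.
-2 ≠ 0, so there is no saddle point; optimal play is mixed.
II is strictly dominated by III, so Player 1 never plays it.
C is strictly dominated by L (it gives Player 1 strictly more in every row), so Player 2 never plays it.
On the remaining 2×2 (I, III vs L, R):
Let Player 1 play I with probability p. Expected payoff against L: (-2)p + 6(1−p) = −8p + 6; against R: 0p + (-2)(1−p) = 2p − 2.
Setting these equal: −8p + 6 = 2p − 2 ⇒ −10p = -8 ⇒ p = 4/5, and the value is (-8)·(4/5) + 6 = -2/5.
For Player 2: with q = P(L), equating I's and III's payoffs gives −2q = 8q − 2 ⇒ q = 1/5.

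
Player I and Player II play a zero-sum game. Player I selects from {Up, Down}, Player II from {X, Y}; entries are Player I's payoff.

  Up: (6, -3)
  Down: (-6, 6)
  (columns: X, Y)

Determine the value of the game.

Row minima: Up → -3, Down → -6; maximin = -3.
Column maxima: X → 6, Y → 6; minimax = 6.
-3 ≠ 6, so there is no saddle point; optimal play is mixed.
Let Player I play Up with probability p. Expected payoff against X: 6p + (-6)(1−p) = 12p − 6; against Y: (-3)p + 6(1−p) = −9p + 6.
Setting these equal: 12p − 6 = −9p + 6 ⇒ 21p = 12 ⇒ p = 4/7, and the value is (12)·(4/7) − 6 = 6/7.
For Player II: with q = P(X), equating Up's and Down's payoffs gives 9q − 3 = −12q + 6 ⇒ q = 3/7.

6/7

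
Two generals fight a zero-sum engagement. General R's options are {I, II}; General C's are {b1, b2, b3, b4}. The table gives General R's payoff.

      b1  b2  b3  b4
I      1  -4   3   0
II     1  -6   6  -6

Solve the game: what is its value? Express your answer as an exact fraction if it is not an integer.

-4

Row minima: I → -4, II → -6; maximin = -4.
Column maxima: b1 → 1, b2 → -4, b3 → 6, b4 → 0; minimax = -4.
Since maximin = minimax = -4, there is a saddle point and the value is -4.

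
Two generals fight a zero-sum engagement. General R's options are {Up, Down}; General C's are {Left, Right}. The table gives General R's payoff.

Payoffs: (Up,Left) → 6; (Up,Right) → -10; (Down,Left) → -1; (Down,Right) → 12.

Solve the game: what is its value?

62/29

Row minima: Up → -10, Down → -1; maximin = -1.
Column maxima: Left → 6, Right → 12; minimax = 6.
-1 ≠ 6, so there is no saddle point; optimal play is mixed.
Let General R play Up with probability p. Expected payoff against Left: 6p + (-1)(1−p) = 7p − 1; against Right: (-10)p + 12(1−p) = −22p + 12.
Setting these equal: 7p − 1 = −22p + 12 ⇒ 29p = 13 ⇒ p = 13/29, and the value is (7)·(13/29) − 1 = 62/29.
For General C: with q = P(Left), equating Up's and Down's payoffs gives 16q − 10 = −13q + 12 ⇒ q = 22/29.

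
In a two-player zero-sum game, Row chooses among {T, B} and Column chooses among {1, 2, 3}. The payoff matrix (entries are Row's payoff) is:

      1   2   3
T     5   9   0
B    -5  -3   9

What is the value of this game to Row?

Row minima: T → 0, B → -5; maximin = 0.
Column maxima: 1 → 5, 2 → 9, 3 → 9; minimax = 5.
0 ≠ 5, so there is no saddle point; optimal play is mixed.
2 is strictly dominated by 1 (it gives Row strictly more in every row), so Column never plays it.
On the remaining 2×2 (T, B vs 1, 3):
Let Row play T with probability p. Expected payoff against 1: 5p + (-5)(1−p) = 10p − 5; against 3: 0p + 9(1−p) = −9p + 9.
Setting these equal: 10p − 5 = −9p + 9 ⇒ 19p = 14 ⇒ p = 14/19, and the value is (10)·(14/19) − 5 = 45/19.
For Column: with q = P(1), equating T's and B's payoffs gives 5q = −14q + 9 ⇒ q = 9/19.

45/19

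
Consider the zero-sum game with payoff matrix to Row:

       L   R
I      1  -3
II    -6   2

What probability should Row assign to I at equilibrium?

2/3

Row minima: I → -3, II → -6; maximin = -3.
Column maxima: L → 1, R → 2; minimax = 1.
-3 ≠ 1, so there is no saddle point; optimal play is mixed.
Let Row play I with probability p. Expected payoff against L: 1p + (-6)(1−p) = 7p − 6; against R: (-3)p + 2(1−p) = −5p + 2.
Setting these equal: 7p − 6 = −5p + 2 ⇒ 12p = 8 ⇒ p = 2/3, and the value is (7)·(2/3) − 6 = -4/3.
For Column: with q = P(L), equating I's and II's payoffs gives 4q − 3 = −8q + 2 ⇒ q = 5/12.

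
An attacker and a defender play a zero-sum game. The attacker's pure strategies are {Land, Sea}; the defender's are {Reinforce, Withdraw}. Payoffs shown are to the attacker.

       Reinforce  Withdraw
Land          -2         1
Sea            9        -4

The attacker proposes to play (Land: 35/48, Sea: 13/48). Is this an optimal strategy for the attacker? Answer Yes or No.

No

Against Reinforce this mix gives (35/48)·(-2) + (13/48)·9 = 47/48.
Against Withdraw this mix gives (35/48)·1 + (13/48)·(-4) = -17/48.
The defender will play Withdraw, holding the attacker to -17/48. Shifting weight toward the row that does better against Withdraw would raise this floor (the equalizing mix achieves 1/16 against both Withdraw and Reinforce), so the proposed strategy is not optimal.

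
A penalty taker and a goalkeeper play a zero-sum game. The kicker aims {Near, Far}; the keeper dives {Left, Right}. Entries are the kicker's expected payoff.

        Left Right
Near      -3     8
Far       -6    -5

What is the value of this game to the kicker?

Row minima: Near → -3, Far → -6; maximin = -3.
Column maxima: Left → -3, Right → 8; minimax = -3.
Since maximin = minimax = -3, there is a saddle point and the value is -3.

-3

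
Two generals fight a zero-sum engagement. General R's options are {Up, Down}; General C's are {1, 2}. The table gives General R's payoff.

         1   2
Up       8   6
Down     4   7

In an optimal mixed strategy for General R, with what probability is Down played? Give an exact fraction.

2/5

Row minima: Up → 6, Down → 4; maximin = 6.
Column maxima: 1 → 8, 2 → 7; minimax = 7.
6 ≠ 7, so there is no saddle point; optimal play is mixed.
Let General R play Up with probability p. Expected payoff against 1: 8p + 4(1−p) = 4p + 4; against 2: 6p + 7(1−p) = −p + 7.
Setting these equal: 4p + 4 = −p + 7 ⇒ 5p = 3 ⇒ p = 3/5, and the value is (4)·(3/5) + 4 = 32/5.
For General C: with q = P(1), equating Up's and Down's payoffs gives 2q + 6 = −3q + 7 ⇒ q = 1/5.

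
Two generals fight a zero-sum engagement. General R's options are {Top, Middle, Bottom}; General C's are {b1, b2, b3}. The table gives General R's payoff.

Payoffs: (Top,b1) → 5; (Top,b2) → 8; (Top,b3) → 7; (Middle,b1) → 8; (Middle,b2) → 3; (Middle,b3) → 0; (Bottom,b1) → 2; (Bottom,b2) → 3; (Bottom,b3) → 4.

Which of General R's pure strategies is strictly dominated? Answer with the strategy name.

Bottom

Top gives a strictly higher payoff than Bottom against every column: 5 > 2, 8 > 3, 7 > 4.
So Bottom is strictly dominated and General R never plays it.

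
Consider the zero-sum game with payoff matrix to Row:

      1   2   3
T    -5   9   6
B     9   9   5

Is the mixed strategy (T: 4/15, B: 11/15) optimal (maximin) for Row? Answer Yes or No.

Against 1 this mix gives (4/15)·(-5) + (11/15)·9 = 79/15.
Against 2 this mix gives (4/15)·9 + (11/15)·9 = 9.
Against 3 this mix gives (4/15)·6 + (11/15)·5 = 79/15.
All of Column's active replies (1, 3) yield 79/15, and no column does worse for Row. The mix makes Column indifferent and guarantees 79/15, so it is optimal.

Yes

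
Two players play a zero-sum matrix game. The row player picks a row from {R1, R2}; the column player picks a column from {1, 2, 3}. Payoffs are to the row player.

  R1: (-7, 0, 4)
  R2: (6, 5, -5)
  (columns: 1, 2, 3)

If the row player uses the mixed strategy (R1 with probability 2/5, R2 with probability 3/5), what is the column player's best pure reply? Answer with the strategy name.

If the column player plays 1, the row player's expected payoff is (2/5)·(-7) + (3/5)·6 = 4/5.
If the column player plays 2, the row player's expected payoff is (2/5)·0 + (3/5)·5 = 3.
If the column player plays 3, the row player's expected payoff is (2/5)·4 + (3/5)·(-5) = -7/5.
The column player minimizes the row player's payoff; the smallest is -7/5, so the best response is 3.

3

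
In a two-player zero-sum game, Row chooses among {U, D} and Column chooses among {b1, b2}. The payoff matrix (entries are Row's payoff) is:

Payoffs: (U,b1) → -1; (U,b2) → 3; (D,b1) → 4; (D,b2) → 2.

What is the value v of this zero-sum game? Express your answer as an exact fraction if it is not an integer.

Row minima: U → -1, D → 2; maximin = 2.
Column maxima: b1 → 4, b2 → 3; minimax = 3.
2 ≠ 3, so there is no saddle point; optimal play is mixed.
Let Row play U with probability p. Expected payoff against b1: (-1)p + 4(1−p) = −5p + 4; against b2: 3p + 2(1−p) = p + 2.
Setting these equal: −5p + 4 = p + 2 ⇒ −6p = -2 ⇒ p = 1/3, and the value is (-5)·(1/3) + 4 = 7/3.
For Column: with q = P(b1), equating U's and D's payoffs gives −4q + 3 = 2q + 2 ⇒ q = 1/6.

7/3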